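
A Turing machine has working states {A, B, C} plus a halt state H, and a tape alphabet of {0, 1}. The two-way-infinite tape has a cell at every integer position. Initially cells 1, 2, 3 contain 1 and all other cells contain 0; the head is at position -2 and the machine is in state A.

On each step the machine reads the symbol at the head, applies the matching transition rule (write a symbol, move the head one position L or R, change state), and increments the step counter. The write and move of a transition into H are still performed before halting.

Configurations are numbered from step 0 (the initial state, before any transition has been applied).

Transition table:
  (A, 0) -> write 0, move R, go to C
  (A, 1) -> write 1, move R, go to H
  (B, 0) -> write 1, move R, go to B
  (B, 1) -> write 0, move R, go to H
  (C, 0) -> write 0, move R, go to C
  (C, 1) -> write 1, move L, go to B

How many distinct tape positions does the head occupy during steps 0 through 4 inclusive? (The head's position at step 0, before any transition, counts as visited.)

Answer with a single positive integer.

Answer: 4

Derivation:
Step 1: in state A at pos -2, read 0 -> (A,0)->write 0,move R,goto C. Now: state=C, head=-1, tape[-3..4]=00001110 (head:   ^)
Step 2: in state C at pos -1, read 0 -> (C,0)->write 0,move R,goto C. Now: state=C, head=0, tape[-3..4]=00001110 (head:    ^)
Step 3: in state C at pos 0, read 0 -> (C,0)->write 0,move R,goto C. Now: state=C, head=1, tape[-3..4]=00001110 (head:     ^)
Step 4: in state C at pos 1, read 1 -> (C,1)->write 1,move L,goto B. Now: state=B, head=0, tape[-3..4]=00001110 (head:    ^)
Head positions at steps 0..4: starting at -2, distinct positions visited = {-2, -1, 0, 1} -> 4 position(s)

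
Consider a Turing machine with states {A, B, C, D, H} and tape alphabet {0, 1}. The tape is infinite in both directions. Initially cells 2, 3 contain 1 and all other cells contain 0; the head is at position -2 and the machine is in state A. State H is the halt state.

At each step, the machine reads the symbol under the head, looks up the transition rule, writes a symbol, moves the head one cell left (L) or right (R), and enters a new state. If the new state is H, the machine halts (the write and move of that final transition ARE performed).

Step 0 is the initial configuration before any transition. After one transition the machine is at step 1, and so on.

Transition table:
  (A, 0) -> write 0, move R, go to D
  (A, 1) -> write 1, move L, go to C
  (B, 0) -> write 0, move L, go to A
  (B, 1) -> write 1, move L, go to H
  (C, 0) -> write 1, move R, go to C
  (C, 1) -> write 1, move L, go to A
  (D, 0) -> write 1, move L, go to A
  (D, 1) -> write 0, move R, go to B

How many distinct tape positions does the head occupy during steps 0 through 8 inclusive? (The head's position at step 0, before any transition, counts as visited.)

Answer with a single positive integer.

Step 1: in state A at pos -2, read 0 -> (A,0)->write 0,move R,goto D. Now: state=D, head=-1, tape[-3..4]=00000110 (head:   ^)
Step 2: in state D at pos -1, read 0 -> (D,0)->write 1,move L,goto A. Now: state=A, head=-2, tape[-3..4]=00100110 (head:  ^)
Step 3: in state A at pos -2, read 0 -> (A,0)->write 0,move R,goto D. Now: state=D, head=-1, tape[-3..4]=00100110 (head:   ^)
Step 4: in state D at pos -1, read 1 -> (D,1)->write 0,move R,goto B. Now: state=B, head=0, tape[-3..4]=00000110 (head:    ^)
Step 5: in state B at pos 0, read 0 -> (B,0)->write 0,move L,goto A. Now: state=A, head=-1, tape[-3..4]=00000110 (head:   ^)
Step 6: in state A at pos -1, read 0 -> (A,0)->write 0,move R,goto D. Now: state=D, head=0, tape[-3..4]=00000110 (head:    ^)
Step 7: in state D at pos 0, read 0 -> (D,0)->write 1,move L,goto A. Now: state=A, head=-1, tape[-3..4]=00010110 (head:   ^)
Step 8: in state A at pos -1, read 0 -> (A,0)->write 0,move R,goto D. Now: state=D, head=0, tape[-3..4]=00010110 (head:    ^)
Head positions at steps 0..8: starting at -2, distinct positions visited = {-2, -1, 0} -> 3 position(s)

Answer: 3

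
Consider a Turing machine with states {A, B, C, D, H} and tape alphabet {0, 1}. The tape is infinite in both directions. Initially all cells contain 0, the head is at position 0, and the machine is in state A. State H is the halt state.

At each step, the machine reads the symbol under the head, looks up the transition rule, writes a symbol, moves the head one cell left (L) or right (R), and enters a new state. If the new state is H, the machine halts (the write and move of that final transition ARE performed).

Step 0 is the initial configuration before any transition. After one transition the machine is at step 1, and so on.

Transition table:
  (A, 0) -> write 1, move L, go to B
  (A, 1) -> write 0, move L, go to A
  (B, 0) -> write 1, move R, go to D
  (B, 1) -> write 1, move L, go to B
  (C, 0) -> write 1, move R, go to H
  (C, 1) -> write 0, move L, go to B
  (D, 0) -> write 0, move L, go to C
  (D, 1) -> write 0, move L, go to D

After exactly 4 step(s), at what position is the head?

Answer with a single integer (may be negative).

Step 1: in state A at pos 0, read 0 -> (A,0)->write 1,move L,goto B. Now: state=B, head=-1, tape[-2..1]=0010 (head:  ^)
Step 2: in state B at pos -1, read 0 -> (B,0)->write 1,move R,goto D. Now: state=D, head=0, tape[-2..1]=0110 (head:   ^)
Step 3: in state D at pos 0, read 1 -> (D,1)->write 0,move L,goto D. Now: state=D, head=-1, tape[-2..1]=0100 (head:  ^)
Step 4: in state D at pos -1, read 1 -> (D,1)->write 0,move L,goto D. Now: state=D, head=-2, tape[-3..1]=00000 (head:  ^)

Answer: -2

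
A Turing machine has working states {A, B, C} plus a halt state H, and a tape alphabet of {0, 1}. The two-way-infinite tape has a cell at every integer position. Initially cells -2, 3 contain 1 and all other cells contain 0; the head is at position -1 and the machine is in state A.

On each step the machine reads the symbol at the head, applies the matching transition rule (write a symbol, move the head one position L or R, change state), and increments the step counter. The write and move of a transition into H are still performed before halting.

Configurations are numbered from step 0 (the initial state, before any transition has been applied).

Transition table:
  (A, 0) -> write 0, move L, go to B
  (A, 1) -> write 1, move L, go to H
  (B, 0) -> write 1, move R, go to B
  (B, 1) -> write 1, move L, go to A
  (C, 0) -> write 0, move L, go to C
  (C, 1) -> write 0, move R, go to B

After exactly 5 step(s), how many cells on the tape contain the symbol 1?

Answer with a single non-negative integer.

Step 1: in state A at pos -1, read 0 -> (A,0)->write 0,move L,goto B. Now: state=B, head=-2, tape[-3..4]=01000010 (head:  ^)
Step 2: in state B at pos -2, read 1 -> (B,1)->write 1,move L,goto A. Now: state=A, head=-3, tape[-4..4]=001000010 (head:  ^)
Step 3: in state A at pos -3, read 0 -> (A,0)->write 0,move L,goto B. Now: state=B, head=-4, tape[-5..4]=0001000010 (head:  ^)
Step 4: in state B at pos -4, read 0 -> (B,0)->write 1,move R,goto B. Now: state=B, head=-3, tape[-5..4]=0101000010 (head:   ^)
Step 5: in state B at pos -3, read 0 -> (B,0)->write 1,move R,goto B. Now: state=B, head=-2, tape[-5..4]=0111000010 (head:    ^)
Cells containing 1 after step 5: {-4, -3, -2, 3} -> 4 cell(s)

Answer: 4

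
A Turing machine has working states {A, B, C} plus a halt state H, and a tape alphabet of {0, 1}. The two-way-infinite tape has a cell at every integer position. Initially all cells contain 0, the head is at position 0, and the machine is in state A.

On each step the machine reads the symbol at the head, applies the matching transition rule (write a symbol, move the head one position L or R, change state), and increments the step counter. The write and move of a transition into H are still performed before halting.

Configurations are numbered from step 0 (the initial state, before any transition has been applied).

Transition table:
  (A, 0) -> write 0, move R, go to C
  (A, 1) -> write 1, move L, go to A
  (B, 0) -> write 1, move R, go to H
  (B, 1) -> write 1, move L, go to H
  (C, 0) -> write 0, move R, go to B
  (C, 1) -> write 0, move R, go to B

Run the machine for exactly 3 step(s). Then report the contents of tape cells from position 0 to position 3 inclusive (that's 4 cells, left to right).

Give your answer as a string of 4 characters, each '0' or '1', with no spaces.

Step 1: in state A at pos 0, read 0 -> (A,0)->write 0,move R,goto C. Now: state=C, head=1, tape[-1..2]=0000 (head:   ^)
Step 2: in state C at pos 1, read 0 -> (C,0)->write 0,move R,goto B. Now: state=B, head=2, tape[-1..3]=00000 (head:    ^)
Step 3: in state B at pos 2, read 0 -> (B,0)->write 1,move R,goto H. Now: state=H, head=3, tape[-1..4]=000100 (head:     ^)

Answer: 0010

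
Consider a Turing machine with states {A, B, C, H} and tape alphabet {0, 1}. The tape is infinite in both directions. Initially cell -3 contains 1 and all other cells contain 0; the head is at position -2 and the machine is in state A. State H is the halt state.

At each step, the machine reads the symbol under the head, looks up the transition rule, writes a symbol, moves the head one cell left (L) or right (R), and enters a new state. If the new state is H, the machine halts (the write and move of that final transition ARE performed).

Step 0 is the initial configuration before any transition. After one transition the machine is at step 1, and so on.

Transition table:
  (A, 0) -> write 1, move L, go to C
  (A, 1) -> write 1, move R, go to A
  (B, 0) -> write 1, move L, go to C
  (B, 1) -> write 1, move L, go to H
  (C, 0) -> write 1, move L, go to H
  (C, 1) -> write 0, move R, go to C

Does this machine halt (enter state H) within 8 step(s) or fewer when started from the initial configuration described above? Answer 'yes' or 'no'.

Step 1: in state A at pos -2, read 0 -> (A,0)->write 1,move L,goto C. Now: state=C, head=-3, tape[-4..-1]=0110 (head:  ^)
Step 2: in state C at pos -3, read 1 -> (C,1)->write 0,move R,goto C. Now: state=C, head=-2, tape[-4..-1]=0010 (head:   ^)
Step 3: in state C at pos -2, read 1 -> (C,1)->write 0,move R,goto C. Now: state=C, head=-1, tape[-4..0]=00000 (head:    ^)
Step 4: in state C at pos -1, read 0 -> (C,0)->write 1,move L,goto H. Now: state=H, head=-2, tape[-4..0]=00010 (head:   ^)
State H reached at step 4; 4 <= 8 -> yes

Answer: yes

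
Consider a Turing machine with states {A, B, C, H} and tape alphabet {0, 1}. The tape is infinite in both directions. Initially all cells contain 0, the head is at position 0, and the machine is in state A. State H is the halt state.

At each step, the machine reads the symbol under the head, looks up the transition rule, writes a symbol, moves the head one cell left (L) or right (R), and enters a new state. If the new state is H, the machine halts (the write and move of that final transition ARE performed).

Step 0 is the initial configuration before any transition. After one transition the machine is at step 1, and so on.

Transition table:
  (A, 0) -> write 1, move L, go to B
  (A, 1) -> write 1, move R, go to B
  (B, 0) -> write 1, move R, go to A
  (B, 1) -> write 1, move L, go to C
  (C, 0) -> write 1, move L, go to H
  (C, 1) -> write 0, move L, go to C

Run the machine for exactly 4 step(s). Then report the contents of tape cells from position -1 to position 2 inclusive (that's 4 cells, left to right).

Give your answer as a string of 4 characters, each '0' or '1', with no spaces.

Step 1: in state A at pos 0, read 0 -> (A,0)->write 1,move L,goto B. Now: state=B, head=-1, tape[-2..1]=0010 (head:  ^)
Step 2: in state B at pos -1, read 0 -> (B,0)->write 1,move R,goto A. Now: state=A, head=0, tape[-2..1]=0110 (head:   ^)
Step 3: in state A at pos 0, read 1 -> (A,1)->write 1,move R,goto B. Now: state=B, head=1, tape[-2..2]=01100 (head:    ^)
Step 4: in state B at pos 1, read 0 -> (B,0)->write 1,move R,goto A. Now: state=A, head=2, tape[-2..3]=011100 (head:     ^)

Answer: 1110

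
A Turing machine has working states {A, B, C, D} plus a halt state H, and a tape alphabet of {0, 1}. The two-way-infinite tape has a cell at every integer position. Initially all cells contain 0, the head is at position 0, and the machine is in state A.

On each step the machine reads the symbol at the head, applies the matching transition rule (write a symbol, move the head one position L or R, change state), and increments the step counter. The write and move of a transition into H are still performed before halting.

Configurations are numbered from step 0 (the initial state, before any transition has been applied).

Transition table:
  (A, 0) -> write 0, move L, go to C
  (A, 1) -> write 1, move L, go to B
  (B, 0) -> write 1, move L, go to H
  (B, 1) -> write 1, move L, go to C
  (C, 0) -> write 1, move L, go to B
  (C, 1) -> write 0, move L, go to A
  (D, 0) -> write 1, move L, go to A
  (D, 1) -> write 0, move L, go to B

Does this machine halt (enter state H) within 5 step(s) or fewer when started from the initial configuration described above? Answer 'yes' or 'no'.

Step 1: in state A at pos 0, read 0 -> (A,0)->write 0,move L,goto C. Now: state=C, head=-1, tape[-2..1]=0000 (head:  ^)
Step 2: in state C at pos -1, read 0 -> (C,0)->write 1,move L,goto B. Now: state=B, head=-2, tape[-3..1]=00100 (head:  ^)
Step 3: in state B at pos -2, read 0 -> (B,0)->write 1,move L,goto H. Now: state=H, head=-3, tape[-4..1]=001100 (head:  ^)
State H reached at step 3; 3 <= 5 -> yes

Answer: yes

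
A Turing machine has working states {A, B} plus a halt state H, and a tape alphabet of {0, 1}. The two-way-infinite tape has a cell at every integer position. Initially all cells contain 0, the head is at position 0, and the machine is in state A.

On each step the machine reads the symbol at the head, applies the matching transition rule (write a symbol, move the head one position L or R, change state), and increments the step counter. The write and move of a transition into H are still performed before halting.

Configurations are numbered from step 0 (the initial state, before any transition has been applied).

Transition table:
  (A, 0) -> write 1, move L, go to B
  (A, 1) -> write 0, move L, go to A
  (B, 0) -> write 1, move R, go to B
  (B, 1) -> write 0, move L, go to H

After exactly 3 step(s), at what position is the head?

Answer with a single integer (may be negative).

Answer: -1

Derivation:
Step 1: in state A at pos 0, read 0 -> (A,0)->write 1,move L,goto B. Now: state=B, head=-1, tape[-2..1]=0010 (head:  ^)
Step 2: in state B at pos -1, read 0 -> (B,0)->write 1,move R,goto B. Now: state=B, head=0, tape[-2..1]=0110 (head:   ^)
Step 3: in state B at pos 0, read 1 -> (B,1)->write 0,move L,goto H. Now: state=H, head=-1, tape[-2..1]=0100 (head:  ^)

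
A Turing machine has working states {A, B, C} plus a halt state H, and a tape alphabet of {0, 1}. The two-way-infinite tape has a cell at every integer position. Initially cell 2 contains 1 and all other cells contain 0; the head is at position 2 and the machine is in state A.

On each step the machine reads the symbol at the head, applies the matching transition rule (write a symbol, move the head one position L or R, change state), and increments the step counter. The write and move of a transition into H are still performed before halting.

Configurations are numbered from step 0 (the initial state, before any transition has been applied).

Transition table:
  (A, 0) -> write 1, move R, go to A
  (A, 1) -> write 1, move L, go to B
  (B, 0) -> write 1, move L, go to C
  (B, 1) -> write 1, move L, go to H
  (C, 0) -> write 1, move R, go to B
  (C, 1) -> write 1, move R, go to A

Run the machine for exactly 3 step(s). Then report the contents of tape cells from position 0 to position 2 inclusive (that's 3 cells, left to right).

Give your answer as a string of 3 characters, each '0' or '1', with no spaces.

Step 1: in state A at pos 2, read 1 -> (A,1)->write 1,move L,goto B. Now: state=B, head=1, tape[0..3]=0010 (head:  ^)
Step 2: in state B at pos 1, read 0 -> (B,0)->write 1,move L,goto C. Now: state=C, head=0, tape[-1..3]=00110 (head:  ^)
Step 3: in state C at pos 0, read 0 -> (C,0)->write 1,move R,goto B. Now: state=B, head=1, tape[-1..3]=01110 (head:   ^)

Answer: 111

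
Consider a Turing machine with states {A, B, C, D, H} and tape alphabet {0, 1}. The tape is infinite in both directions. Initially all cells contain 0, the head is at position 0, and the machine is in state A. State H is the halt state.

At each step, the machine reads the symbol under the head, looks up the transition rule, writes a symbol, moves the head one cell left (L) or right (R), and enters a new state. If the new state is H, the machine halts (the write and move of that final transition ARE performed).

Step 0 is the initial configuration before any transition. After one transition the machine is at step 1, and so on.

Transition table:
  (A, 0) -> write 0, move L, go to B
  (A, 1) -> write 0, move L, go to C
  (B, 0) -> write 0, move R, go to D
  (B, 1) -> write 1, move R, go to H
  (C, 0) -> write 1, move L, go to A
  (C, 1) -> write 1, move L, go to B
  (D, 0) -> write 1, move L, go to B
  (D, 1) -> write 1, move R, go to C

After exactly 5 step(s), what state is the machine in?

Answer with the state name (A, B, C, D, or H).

Step 1: in state A at pos 0, read 0 -> (A,0)->write 0,move L,goto B. Now: state=B, head=-1, tape[-2..1]=0000 (head:  ^)
Step 2: in state B at pos -1, read 0 -> (B,0)->write 0,move R,goto D. Now: state=D, head=0, tape[-2..1]=0000 (head:   ^)
Step 3: in state D at pos 0, read 0 -> (D,0)->write 1,move L,goto B. Now: state=B, head=-1, tape[-2..1]=0010 (head:  ^)
Step 4: in state B at pos -1, read 0 -> (B,0)->write 0,move R,goto D. Now: state=D, head=0, tape[-2..1]=0010 (head:   ^)
Step 5: in state D at pos 0, read 1 -> (D,1)->write 1,move R,goto C. Now: state=C, head=1, tape[-2..2]=00100 (head:    ^)

Answer: C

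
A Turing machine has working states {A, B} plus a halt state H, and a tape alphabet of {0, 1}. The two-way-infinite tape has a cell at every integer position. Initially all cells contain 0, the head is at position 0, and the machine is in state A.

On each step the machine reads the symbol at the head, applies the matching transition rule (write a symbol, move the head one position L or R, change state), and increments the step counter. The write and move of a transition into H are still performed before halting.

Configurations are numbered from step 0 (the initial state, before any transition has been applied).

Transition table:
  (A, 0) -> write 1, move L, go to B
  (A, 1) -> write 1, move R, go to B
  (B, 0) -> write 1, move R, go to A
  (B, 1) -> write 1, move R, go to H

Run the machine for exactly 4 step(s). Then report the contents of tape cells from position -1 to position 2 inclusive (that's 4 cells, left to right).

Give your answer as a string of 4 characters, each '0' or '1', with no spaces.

Answer: 1110

Derivation:
Step 1: in state A at pos 0, read 0 -> (A,0)->write 1,move L,goto B. Now: state=B, head=-1, tape[-2..1]=0010 (head:  ^)
Step 2: in state B at pos -1, read 0 -> (B,0)->write 1,move R,goto A. Now: state=A, head=0, tape[-2..1]=0110 (head:   ^)
Step 3: in state A at pos 0, read 1 -> (A,1)->write 1,move R,goto B. Now: state=B, head=1, tape[-2..2]=01100 (head:    ^)
Step 4: in state B at pos 1, read 0 -> (B,0)->write 1,move R,goto A. Now: state=A, head=2, tape[-2..3]=011100 (head:     ^)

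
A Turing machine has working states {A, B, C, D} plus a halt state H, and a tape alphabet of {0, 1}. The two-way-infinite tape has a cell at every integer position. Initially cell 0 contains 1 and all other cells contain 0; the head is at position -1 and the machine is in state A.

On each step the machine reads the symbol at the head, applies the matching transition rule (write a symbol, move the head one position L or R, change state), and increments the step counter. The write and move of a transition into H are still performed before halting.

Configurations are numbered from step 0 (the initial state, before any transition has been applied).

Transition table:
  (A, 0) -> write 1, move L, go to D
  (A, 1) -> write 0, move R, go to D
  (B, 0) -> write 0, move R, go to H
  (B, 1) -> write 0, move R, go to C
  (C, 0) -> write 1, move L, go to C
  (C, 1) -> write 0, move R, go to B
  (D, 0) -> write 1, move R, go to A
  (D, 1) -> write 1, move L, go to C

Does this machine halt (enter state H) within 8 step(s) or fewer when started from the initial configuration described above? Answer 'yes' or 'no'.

Answer: no

Derivation:
Step 1: in state A at pos -1, read 0 -> (A,0)->write 1,move L,goto D. Now: state=D, head=-2, tape[-3..1]=00110 (head:  ^)
Step 2: in state D at pos -2, read 0 -> (D,0)->write 1,move R,goto A. Now: state=A, head=-1, tape[-3..1]=01110 (head:   ^)
Step 3: in state A at pos -1, read 1 -> (A,1)->write 0,move R,goto D. Now: state=D, head=0, tape[-3..1]=01010 (head:    ^)
Step 4: in state D at pos 0, read 1 -> (D,1)->write 1,move L,goto C. Now: state=C, head=-1, tape[-3..1]=01010 (head:   ^)
Step 5: in state C at pos -1, read 0 -> (C,0)->write 1,move L,goto C. Now: state=C, head=-2, tape[-3..1]=01110 (head:  ^)
Step 6: in state C at pos -2, read 1 -> (C,1)->write 0,move R,goto B. Now: state=B, head=-1, tape[-3..1]=00110 (head:   ^)
Step 7: in state B at pos -1, read 1 -> (B,1)->write 0,move R,goto C. Now: state=C, head=0, tape[-3..1]=00010 (head:    ^)
Step 8: in state C at pos 0, read 1 -> (C,1)->write 0,move R,goto B. Now: state=B, head=1, tape[-3..2]=000000 (head:     ^)
After 8 step(s): state = B (not H) -> not halted within 8 -> no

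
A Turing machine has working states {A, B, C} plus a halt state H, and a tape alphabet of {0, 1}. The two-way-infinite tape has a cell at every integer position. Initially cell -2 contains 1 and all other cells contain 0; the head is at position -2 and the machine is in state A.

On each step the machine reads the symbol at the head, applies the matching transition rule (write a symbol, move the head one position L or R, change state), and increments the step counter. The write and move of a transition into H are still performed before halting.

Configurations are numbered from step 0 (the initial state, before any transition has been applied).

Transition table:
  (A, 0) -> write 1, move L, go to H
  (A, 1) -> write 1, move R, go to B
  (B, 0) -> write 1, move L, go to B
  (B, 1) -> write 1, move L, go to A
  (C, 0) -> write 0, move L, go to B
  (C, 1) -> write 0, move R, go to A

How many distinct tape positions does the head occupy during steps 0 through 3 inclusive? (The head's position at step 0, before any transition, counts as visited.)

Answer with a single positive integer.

Step 1: in state A at pos -2, read 1 -> (A,1)->write 1,move R,goto B. Now: state=B, head=-1, tape[-3..0]=0100 (head:   ^)
Step 2: in state B at pos -1, read 0 -> (B,0)->write 1,move L,goto B. Now: state=B, head=-2, tape[-3..0]=0110 (head:  ^)
Step 3: in state B at pos -2, read 1 -> (B,1)->write 1,move L,goto A. Now: state=A, head=-3, tape[-4..0]=00110 (head:  ^)
Head positions at steps 0..3: starting at -2, distinct positions visited = {-3, -2, -1} -> 3 position(s)

Answer: 3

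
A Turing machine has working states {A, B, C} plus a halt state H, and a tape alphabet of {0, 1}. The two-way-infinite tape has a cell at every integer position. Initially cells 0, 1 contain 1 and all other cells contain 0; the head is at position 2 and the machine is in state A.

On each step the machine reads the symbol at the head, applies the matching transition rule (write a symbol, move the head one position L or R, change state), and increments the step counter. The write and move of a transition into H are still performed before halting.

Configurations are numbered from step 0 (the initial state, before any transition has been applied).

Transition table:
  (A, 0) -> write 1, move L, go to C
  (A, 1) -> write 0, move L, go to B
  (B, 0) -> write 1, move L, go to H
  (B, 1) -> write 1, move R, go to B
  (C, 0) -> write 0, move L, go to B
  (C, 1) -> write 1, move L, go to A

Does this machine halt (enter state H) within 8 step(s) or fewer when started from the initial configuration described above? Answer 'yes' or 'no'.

Answer: yes

Derivation:
Step 1: in state A at pos 2, read 0 -> (A,0)->write 1,move L,goto C. Now: state=C, head=1, tape[-1..3]=01110 (head:   ^)
Step 2: in state C at pos 1, read 1 -> (C,1)->write 1,move L,goto A. Now: state=A, head=0, tape[-1..3]=01110 (head:  ^)
Step 3: in state A at pos 0, read 1 -> (A,1)->write 0,move L,goto B. Now: state=B, head=-1, tape[-2..3]=000110 (head:  ^)
Step 4: in state B at pos -1, read 0 -> (B,0)->write 1,move L,goto H. Now: state=H, head=-2, tape[-3..3]=0010110 (head:  ^)
State H reached at step 4; 4 <= 8 -> yes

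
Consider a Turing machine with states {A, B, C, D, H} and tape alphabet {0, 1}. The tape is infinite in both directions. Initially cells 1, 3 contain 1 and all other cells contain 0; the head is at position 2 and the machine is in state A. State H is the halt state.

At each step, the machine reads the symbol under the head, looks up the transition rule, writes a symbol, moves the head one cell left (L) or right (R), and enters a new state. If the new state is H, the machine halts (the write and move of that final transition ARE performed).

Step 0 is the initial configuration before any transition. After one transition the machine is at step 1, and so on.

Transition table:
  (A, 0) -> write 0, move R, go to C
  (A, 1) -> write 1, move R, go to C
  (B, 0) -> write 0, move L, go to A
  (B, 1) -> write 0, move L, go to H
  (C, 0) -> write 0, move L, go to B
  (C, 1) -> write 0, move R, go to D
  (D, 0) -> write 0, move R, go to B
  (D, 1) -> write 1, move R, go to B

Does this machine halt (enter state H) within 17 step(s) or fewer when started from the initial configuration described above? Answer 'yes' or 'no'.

Step 1: in state A at pos 2, read 0 -> (A,0)->write 0,move R,goto C. Now: state=C, head=3, tape[0..4]=01010 (head:    ^)
Step 2: in state C at pos 3, read 1 -> (C,1)->write 0,move R,goto D. Now: state=D, head=4, tape[0..5]=010000 (head:     ^)
Step 3: in state D at pos 4, read 0 -> (D,0)->write 0,move R,goto B. Now: state=B, head=5, tape[0..6]=0100000 (head:      ^)
Step 4: in state B at pos 5, read 0 -> (B,0)->write 0,move L,goto A. Now: state=A, head=4, tape[0..6]=0100000 (head:     ^)
Step 5: in state A at pos 4, read 0 -> (A,0)->write 0,move R,goto C. Now: state=C, head=5, tape[0..6]=0100000 (head:      ^)
Step 6: in state C at pos 5, read 0 -> (C,0)->write 0,move L,goto B. Now: state=B, head=4, tape[0..6]=0100000 (head:     ^)
Step 7: in state B at pos 4, read 0 -> (B,0)->write 0,move L,goto A. Now: state=A, head=3, tape[0..6]=0100000 (head:    ^)
Step 8: in state A at pos 3, read 0 -> (A,0)->write 0,move R,goto C. Now: state=C, head=4, tape[0..6]=0100000 (head:     ^)
Step 9: in state C at pos 4, read 0 -> (C,0)->write 0,move L,goto B. Now: state=B, head=3, tape[0..6]=0100000 (head:    ^)
Step 10: in state B at pos 3, read 0 -> (B,0)->write 0,move L,goto A. Now: state=A, head=2, tape[0..6]=0100000 (head:   ^)
Step 11: in state A at pos 2, read 0 -> (A,0)->write 0,move R,goto C. Now: state=C, head=3, tape[0..6]=0100000 (head:    ^)
Step 12: in state C at pos 3, read 0 -> (C,0)->write 0,move L,goto B. Now: state=B, head=2, tape[0..6]=0100000 (head:   ^)
Step 13: in state B at pos 2, read 0 -> (B,0)->write 0,move L,goto A. Now: state=A, head=1, tape[0..6]=0100000 (head:  ^)
Step 14: in state A at pos 1, read 1 -> (A,1)->write 1,move R,goto C. Now: state=C, head=2, tape[0..6]=0100000 (head:   ^)
Step 15: in state C at pos 2, read 0 -> (C,0)->write 0,move L,goto B. Now: state=B, head=1, tape[0..6]=0100000 (head:  ^)
Step 16: in state B at pos 1, read 1 -> (B,1)->write 0,move L,goto H. Now: state=H, head=0, tape[-1..6]=00000000 (head:  ^)
State H reached at step 16; 16 <= 17 -> yes

Answer: yes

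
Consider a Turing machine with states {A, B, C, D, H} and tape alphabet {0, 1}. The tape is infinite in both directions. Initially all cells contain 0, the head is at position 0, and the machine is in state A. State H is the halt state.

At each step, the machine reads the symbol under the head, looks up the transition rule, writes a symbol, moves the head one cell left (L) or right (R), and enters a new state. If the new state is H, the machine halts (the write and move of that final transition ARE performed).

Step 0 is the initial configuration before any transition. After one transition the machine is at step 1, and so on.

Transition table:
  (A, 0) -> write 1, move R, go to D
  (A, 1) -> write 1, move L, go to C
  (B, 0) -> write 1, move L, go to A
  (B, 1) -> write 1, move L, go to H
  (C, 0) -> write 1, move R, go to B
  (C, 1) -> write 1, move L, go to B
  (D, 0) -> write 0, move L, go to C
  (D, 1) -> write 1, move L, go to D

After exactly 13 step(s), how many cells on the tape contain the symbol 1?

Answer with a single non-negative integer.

Answer: 6

Derivation:
Step 1: in state A at pos 0, read 0 -> (A,0)->write 1,move R,goto D. Now: state=D, head=1, tape[-1..2]=0100 (head:   ^)
Step 2: in state D at pos 1, read 0 -> (D,0)->write 0,move L,goto C. Now: state=C, head=0, tape[-1..2]=0100 (head:  ^)
Step 3: in state C at pos 0, read 1 -> (C,1)->write 1,move L,goto B. Now: state=B, head=-1, tape[-2..2]=00100 (head:  ^)
Step 4: in state B at pos -1, read 0 -> (B,0)->write 1,move L,goto A. Now: state=A, head=-2, tape[-3..2]=001100 (head:  ^)
Step 5: in state A at pos -2, read 0 -> (A,0)->write 1,move R,goto D. Now: state=D, head=-1, tape[-3..2]=011100 (head:   ^)
Step 6: in state D at pos -1, read 1 -> (D,1)->write 1,move L,goto D. Now: state=D, head=-2, tape[-3..2]=011100 (head:  ^)
Step 7: in state D at pos -2, read 1 -> (D,1)->write 1,move L,goto D. Now: state=D, head=-3, tape[-4..2]=0011100 (head:  ^)
Step 8: in state D at pos -3, read 0 -> (D,0)->write 0,move L,goto C. Now: state=C, head=-4, tape[-5..2]=00011100 (head:  ^)
Step 9: in state C at pos -4, read 0 -> (C,0)->write 1,move R,goto B. Now: state=B, head=-3, tape[-5..2]=01011100 (head:   ^)
Step 10: in state B at pos -3, read 0 -> (B,0)->write 1,move L,goto A. Now: state=A, head=-4, tape[-5..2]=01111100 (head:  ^)
Step 11: in state A at pos -4, read 1 -> (A,1)->write 1,move L,goto C. Now: state=C, head=-5, tape[-6..2]=001111100 (head:  ^)
Step 12: in state C at pos -5, read 0 -> (C,0)->write 1,move R,goto B. Now: state=B, head=-4, tape[-6..2]=011111100 (head:   ^)
Step 13: in state B at pos -4, read 1 -> (B,1)->write 1,move L,goto H. Now: state=H, head=-5, tape[-6..2]=011111100 (head:  ^)
Cells containing 1 after step 13: {-5, -4, -3, -2, -1, 0} -> 6 cell(s)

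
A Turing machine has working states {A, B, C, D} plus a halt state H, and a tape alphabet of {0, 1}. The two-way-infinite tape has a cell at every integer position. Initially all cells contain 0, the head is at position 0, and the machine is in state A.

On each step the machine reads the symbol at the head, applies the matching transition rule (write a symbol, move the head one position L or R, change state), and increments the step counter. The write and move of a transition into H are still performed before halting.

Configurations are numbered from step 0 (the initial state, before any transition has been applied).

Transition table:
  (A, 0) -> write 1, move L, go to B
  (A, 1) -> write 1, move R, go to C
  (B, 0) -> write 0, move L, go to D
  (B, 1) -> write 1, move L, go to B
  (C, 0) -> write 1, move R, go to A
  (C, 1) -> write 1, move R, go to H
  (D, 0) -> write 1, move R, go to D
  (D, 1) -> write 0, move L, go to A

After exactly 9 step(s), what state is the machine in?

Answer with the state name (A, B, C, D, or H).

Answer: B

Derivation:
Step 1: in state A at pos 0, read 0 -> (A,0)->write 1,move L,goto B. Now: state=B, head=-1, tape[-2..1]=0010 (head:  ^)
Step 2: in state B at pos -1, read 0 -> (B,0)->write 0,move L,goto D. Now: state=D, head=-2, tape[-3..1]=00010 (head:  ^)
Step 3: in state D at pos -2, read 0 -> (D,0)->write 1,move R,goto D. Now: state=D, head=-1, tape[-3..1]=01010 (head:   ^)
Step 4: in state D at pos -1, read 0 -> (D,0)->write 1,move R,goto D. Now: state=D, head=0, tape[-3..1]=01110 (head:    ^)
Step 5: in state D at pos 0, read 1 -> (D,1)->write 0,move L,goto A. Now: state=A, head=-1, tape[-3..1]=01100 (head:   ^)
Step 6: in state A at pos -1, read 1 -> (A,1)->write 1,move R,goto C. Now: state=C, head=0, tape[-3..1]=01100 (head:    ^)
Step 7: in state C at pos 0, read 0 -> (C,0)->write 1,move R,goto A. Now: state=A, head=1, tape[-3..2]=011100 (head:     ^)
Step 8: in state A at pos 1, read 0 -> (A,0)->write 1,move L,goto B. Now: state=B, head=0, tape[-3..2]=011110 (head:    ^)
Step 9: in state B at pos 0, read 1 -> (B,1)->write 1,move L,goto B. Now: state=B, head=-1, tape[-3..2]=011110 (head:   ^)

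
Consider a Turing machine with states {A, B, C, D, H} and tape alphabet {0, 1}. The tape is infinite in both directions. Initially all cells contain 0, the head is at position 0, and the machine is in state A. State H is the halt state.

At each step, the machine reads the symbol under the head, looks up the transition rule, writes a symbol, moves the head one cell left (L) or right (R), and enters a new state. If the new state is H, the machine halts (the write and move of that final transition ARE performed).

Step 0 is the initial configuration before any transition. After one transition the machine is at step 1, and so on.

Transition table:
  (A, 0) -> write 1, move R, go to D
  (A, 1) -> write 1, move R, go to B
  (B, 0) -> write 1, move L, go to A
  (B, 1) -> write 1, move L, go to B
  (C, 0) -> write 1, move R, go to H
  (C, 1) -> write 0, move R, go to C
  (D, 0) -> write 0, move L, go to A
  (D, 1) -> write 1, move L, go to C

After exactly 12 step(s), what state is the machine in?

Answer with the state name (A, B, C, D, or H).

Step 1: in state A at pos 0, read 0 -> (A,0)->write 1,move R,goto D. Now: state=D, head=1, tape[-1..2]=0100 (head:   ^)
Step 2: in state D at pos 1, read 0 -> (D,0)->write 0,move L,goto A. Now: state=A, head=0, tape[-1..2]=0100 (head:  ^)
Step 3: in state A at pos 0, read 1 -> (A,1)->write 1,move R,goto B. Now: state=B, head=1, tape[-1..2]=0100 (head:   ^)
Step 4: in state B at pos 1, read 0 -> (B,0)->write 1,move L,goto A. Now: state=A, head=0, tape[-1..2]=0110 (head:  ^)
Step 5: in state A at pos 0, read 1 -> (A,1)->write 1,move R,goto B. Now: state=B, head=1, tape[-1..2]=0110 (head:   ^)
Step 6: in state B at pos 1, read 1 -> (B,1)->write 1,move L,goto B. Now: state=B, head=0, tape[-1..2]=0110 (head:  ^)
Step 7: in state B at pos 0, read 1 -> (B,1)->write 1,move L,goto B. Now: state=B, head=-1, tape[-2..2]=00110 (head:  ^)
Step 8: in state B at pos -1, read 0 -> (B,0)->write 1,move L,goto A. Now: state=A, head=-2, tape[-3..2]=001110 (head:  ^)
Step 9: in state A at pos -2, read 0 -> (A,0)->write 1,move R,goto D. Now: state=D, head=-1, tape[-3..2]=011110 (head:   ^)
Step 10: in state D at pos -1, read 1 -> (D,1)->write 1,move L,goto C. Now: state=C, head=-2, tape[-3..2]=011110 (head:  ^)
Step 11: in state C at pos -2, read 1 -> (C,1)->write 0,move R,goto C. Now: state=C, head=-1, tape[-3..2]=001110 (head:   ^)
Step 12: in state C at pos -1, read 1 -> (C,1)->write 0,move R,goto C. Now: state=C, head=0, tape[-3..2]=000110 (head:    ^)

Answer: C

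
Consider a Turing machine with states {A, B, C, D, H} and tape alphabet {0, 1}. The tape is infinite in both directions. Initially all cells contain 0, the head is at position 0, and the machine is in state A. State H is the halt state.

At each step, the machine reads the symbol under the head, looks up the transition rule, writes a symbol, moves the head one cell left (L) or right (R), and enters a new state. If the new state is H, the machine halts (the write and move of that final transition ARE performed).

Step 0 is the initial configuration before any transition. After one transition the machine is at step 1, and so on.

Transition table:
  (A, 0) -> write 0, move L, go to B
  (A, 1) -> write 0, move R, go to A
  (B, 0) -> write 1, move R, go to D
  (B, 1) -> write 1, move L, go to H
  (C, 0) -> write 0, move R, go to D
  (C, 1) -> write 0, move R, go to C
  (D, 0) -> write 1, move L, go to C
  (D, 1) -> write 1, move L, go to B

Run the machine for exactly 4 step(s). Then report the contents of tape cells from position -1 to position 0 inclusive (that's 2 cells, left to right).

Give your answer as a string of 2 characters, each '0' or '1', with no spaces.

Answer: 01

Derivation:
Step 1: in state A at pos 0, read 0 -> (A,0)->write 0,move L,goto B. Now: state=B, head=-1, tape[-2..1]=0000 (head:  ^)
Step 2: in state B at pos -1, read 0 -> (B,0)->write 1,move R,goto D. Now: state=D, head=0, tape[-2..1]=0100 (head:   ^)
Step 3: in state D at pos 0, read 0 -> (D,0)->write 1,move L,goto C. Now: state=C, head=-1, tape[-2..1]=0110 (head:  ^)
Step 4: in state C at pos -1, read 1 -> (C,1)->write 0,move R,goto C. Now: state=C, head=0, tape[-2..1]=0010 (head:   ^)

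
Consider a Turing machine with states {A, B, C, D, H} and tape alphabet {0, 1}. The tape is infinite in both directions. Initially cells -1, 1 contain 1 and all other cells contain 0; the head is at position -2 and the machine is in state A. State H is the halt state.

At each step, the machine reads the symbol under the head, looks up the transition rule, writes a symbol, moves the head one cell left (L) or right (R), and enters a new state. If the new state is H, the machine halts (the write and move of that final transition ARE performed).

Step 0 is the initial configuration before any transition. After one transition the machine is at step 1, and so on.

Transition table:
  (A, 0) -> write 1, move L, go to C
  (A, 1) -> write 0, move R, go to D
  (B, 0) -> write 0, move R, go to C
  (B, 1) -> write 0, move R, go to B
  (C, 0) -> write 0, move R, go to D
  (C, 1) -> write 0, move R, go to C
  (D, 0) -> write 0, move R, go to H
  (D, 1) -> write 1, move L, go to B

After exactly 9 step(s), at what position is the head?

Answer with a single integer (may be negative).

Answer: 1

Derivation:
Step 1: in state A at pos -2, read 0 -> (A,0)->write 1,move L,goto C. Now: state=C, head=-3, tape[-4..2]=0011010 (head:  ^)
Step 2: in state C at pos -3, read 0 -> (C,0)->write 0,move R,goto D. Now: state=D, head=-2, tape[-4..2]=0011010 (head:   ^)
Step 3: in state D at pos -2, read 1 -> (D,1)->write 1,move L,goto B. Now: state=B, head=-3, tape[-4..2]=0011010 (head:  ^)
Step 4: in state B at pos -3, read 0 -> (B,0)->write 0,move R,goto C. Now: state=C, head=-2, tape[-4..2]=0011010 (head:   ^)
Step 5: in state C at pos -2, read 1 -> (C,1)->write 0,move R,goto C. Now: state=C, head=-1, tape[-4..2]=0001010 (head:    ^)
Step 6: in state C at pos -1, read 1 -> (C,1)->write 0,move R,goto C. Now: state=C, head=0, tape[-4..2]=0000010 (head:     ^)
Step 7: in state C at pos 0, read 0 -> (C,0)->write 0,move R,goto D. Now: state=D, head=1, tape[-4..2]=0000010 (head:      ^)
Step 8: in state D at pos 1, read 1 -> (D,1)->write 1,move L,goto B. Now: state=B, head=0, tape[-4..2]=0000010 (head:     ^)
Step 9: in state B at pos 0, read 0 -> (B,0)->write 0,move R,goto C. Now: state=C, head=1, tape[-4..2]=0000010 (head:      ^)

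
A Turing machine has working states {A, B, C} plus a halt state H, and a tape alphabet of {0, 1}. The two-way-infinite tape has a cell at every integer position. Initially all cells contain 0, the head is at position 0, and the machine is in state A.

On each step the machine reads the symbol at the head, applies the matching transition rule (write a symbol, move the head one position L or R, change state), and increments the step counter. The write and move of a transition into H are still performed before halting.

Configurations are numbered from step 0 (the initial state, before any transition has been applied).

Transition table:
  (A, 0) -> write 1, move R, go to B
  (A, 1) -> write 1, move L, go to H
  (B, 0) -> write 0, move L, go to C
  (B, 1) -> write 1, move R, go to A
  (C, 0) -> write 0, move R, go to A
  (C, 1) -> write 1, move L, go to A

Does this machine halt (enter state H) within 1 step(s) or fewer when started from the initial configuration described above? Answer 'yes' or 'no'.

Answer: no

Derivation:
Step 1: in state A at pos 0, read 0 -> (A,0)->write 1,move R,goto B. Now: state=B, head=1, tape[-1..2]=0100 (head:   ^)
After 1 step(s): state = B (not H) -> not halted within 1 -> no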